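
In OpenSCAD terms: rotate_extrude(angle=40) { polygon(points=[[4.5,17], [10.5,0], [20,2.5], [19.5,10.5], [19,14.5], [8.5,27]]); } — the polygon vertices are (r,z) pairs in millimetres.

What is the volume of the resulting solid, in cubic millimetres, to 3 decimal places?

Profile (r,z), 6 vertices: (4.5,17) (10.5,0) (20,2.5) (19.5,10.5) (19,14.5) (8.5,27)
edge 0: (4.5,17)→(10.5,0)  cross = 4.5·0 − 10.5·17 = -178.5000; (r_i+r_j)·cross = 15·-178.5000 = -2677.5000
edge 1: (10.5,0)→(20,2.5)  cross = 10.5·2.5 − 20·0 = 26.2500; (r_i+r_j)·cross = 30.5·26.2500 = 800.6250
edge 2: (20,2.5)→(19.5,10.5)  cross = 20·10.5 − 19.5·2.5 = 161.2500; (r_i+r_j)·cross = 39.5·161.2500 = 6369.3750
edge 3: (19.5,10.5)→(19,14.5)  cross = 19.5·14.5 − 19·10.5 = 83.2500; (r_i+r_j)·cross = 38.5·83.2500 = 3205.1250
edge 4: (19,14.5)→(8.5,27)  cross = 19·27 − 8.5·14.5 = 389.7500; (r_i+r_j)·cross = 27.5·389.7500 = 10718.1250
edge 5: (8.5,27)→(4.5,17)  cross = 8.5·17 − 4.5·27 = 23.0000; (r_i+r_j)·cross = 13·23.0000 = 299.0000
Σcross = 505.0000 → A = |Σcross|/2 = 252.5000 mm²
Σ(r_i+r_j)·cross = 18714.7500 → first moment M = |Σ|/6 = 3119.1250
R_c = M/A = 3119.1250/252.5000 = 12.3530 mm
θ = 40° = 0.698132 rad
V = θ·R_c·A = 0.698132·12.3530·252.5000 = 2177.560 mm³

Volume = 2177.560 mm³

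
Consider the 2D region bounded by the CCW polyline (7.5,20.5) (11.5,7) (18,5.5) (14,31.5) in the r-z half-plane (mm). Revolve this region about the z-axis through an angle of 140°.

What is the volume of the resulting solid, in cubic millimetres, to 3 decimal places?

Profile (r,z), 4 vertices: (7.5,20.5) (11.5,7) (18,5.5) (14,31.5)
edge 0: (7.5,20.5)→(11.5,7)  cross = 7.5·7 − 11.5·20.5 = -183.2500; (r_i+r_j)·cross = 19·-183.2500 = -3481.7500
edge 1: (11.5,7)→(18,5.5)  cross = 11.5·5.5 − 18·7 = -62.7500; (r_i+r_j)·cross = 29.5·-62.7500 = -1851.1250
edge 2: (18,5.5)→(14,31.5)  cross = 18·31.5 − 14·5.5 = 490.0000; (r_i+r_j)·cross = 32·490.0000 = 15680.0000
edge 3: (14,31.5)→(7.5,20.5)  cross = 14·20.5 − 7.5·31.5 = 50.7500; (r_i+r_j)·cross = 21.5·50.7500 = 1091.1250
Σcross = 294.7500 → A = |Σcross|/2 = 147.3750 mm²
Σ(r_i+r_j)·cross = 11438.2500 → first moment M = |Σ|/6 = 1906.3750
R_c = M/A = 1906.3750/147.3750 = 12.9355 mm
θ = 140° = 2.443461 rad
V = θ·R_c·A = 2.443461·12.9355·147.3750 = 4658.153 mm³

Volume = 4658.153 mm³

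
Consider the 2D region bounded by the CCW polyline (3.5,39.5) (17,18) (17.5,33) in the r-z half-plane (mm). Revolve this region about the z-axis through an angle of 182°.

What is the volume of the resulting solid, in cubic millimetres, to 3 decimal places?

Profile (r,z), 3 vertices: (3.5,39.5) (17,18) (17.5,33)
edge 0: (3.5,39.5)→(17,18)  cross = 3.5·18 − 17·39.5 = -608.5000; (r_i+r_j)·cross = 20.5·-608.5000 = -12474.2500
edge 1: (17,18)→(17.5,33)  cross = 17·33 − 17.5·18 = 246.0000; (r_i+r_j)·cross = 34.5·246.0000 = 8487.0000
edge 2: (17.5,33)→(3.5,39.5)  cross = 17.5·39.5 − 3.5·33 = 575.7500; (r_i+r_j)·cross = 21·575.7500 = 12090.7500
Σcross = 213.2500 → A = |Σcross|/2 = 106.6250 mm²
Σ(r_i+r_j)·cross = 8103.5000 → first moment M = |Σ|/6 = 1350.5833
R_c = M/A = 1350.5833/106.6250 = 12.6667 mm
θ = 182° = 3.176499 rad
V = θ·R_c·A = 3.176499·12.6667·106.6250 = 4290.127 mm³

Volume = 4290.127 mm³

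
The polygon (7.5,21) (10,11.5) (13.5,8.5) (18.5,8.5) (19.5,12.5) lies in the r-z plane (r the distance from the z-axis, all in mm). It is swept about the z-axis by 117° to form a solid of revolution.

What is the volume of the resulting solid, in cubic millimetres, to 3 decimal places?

Profile (r,z), 5 vertices: (7.5,21) (10,11.5) (13.5,8.5) (18.5,8.5) (19.5,12.5)
edge 0: (7.5,21)→(10,11.5)  cross = 7.5·11.5 − 10·21 = -123.7500; (r_i+r_j)·cross = 17.5·-123.7500 = -2165.6250
edge 1: (10,11.5)→(13.5,8.5)  cross = 10·8.5 − 13.5·11.5 = -70.2500; (r_i+r_j)·cross = 23.5·-70.2500 = -1650.8750
edge 2: (13.5,8.5)→(18.5,8.5)  cross = 13.5·8.5 − 18.5·8.5 = -42.5000; (r_i+r_j)·cross = 32·-42.5000 = -1360.0000
edge 3: (18.5,8.5)→(19.5,12.5)  cross = 18.5·12.5 − 19.5·8.5 = 65.5000; (r_i+r_j)·cross = 38·65.5000 = 2489.0000
edge 4: (19.5,12.5)→(7.5,21)  cross = 19.5·21 − 7.5·12.5 = 315.7500; (r_i+r_j)·cross = 27·315.7500 = 8525.2500
Σcross = 144.7500 → A = |Σcross|/2 = 72.3750 mm²
Σ(r_i+r_j)·cross = 5837.7500 → first moment M = |Σ|/6 = 972.9583
R_c = M/A = 972.9583/72.3750 = 13.4433 mm
θ = 117° = 2.042035 rad
V = θ·R_c·A = 2.042035·13.4433·72.3750 = 1986.815 mm³

Volume = 1986.815 mm³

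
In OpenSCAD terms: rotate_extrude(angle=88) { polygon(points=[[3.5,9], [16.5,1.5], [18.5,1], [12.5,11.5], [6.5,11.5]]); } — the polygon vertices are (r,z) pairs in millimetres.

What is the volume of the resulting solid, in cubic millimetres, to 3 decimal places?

Profile (r,z), 5 vertices: (3.5,9) (16.5,1.5) (18.5,1) (12.5,11.5) (6.5,11.5)
edge 0: (3.5,9)→(16.5,1.5)  cross = 3.5·1.5 − 16.5·9 = -143.2500; (r_i+r_j)·cross = 20·-143.2500 = -2865.0000
edge 1: (16.5,1.5)→(18.5,1)  cross = 16.5·1 − 18.5·1.5 = -11.2500; (r_i+r_j)·cross = 35·-11.2500 = -393.7500
edge 2: (18.5,1)→(12.5,11.5)  cross = 18.5·11.5 − 12.5·1 = 200.2500; (r_i+r_j)·cross = 31·200.2500 = 6207.7500
edge 3: (12.5,11.5)→(6.5,11.5)  cross = 12.5·11.5 − 6.5·11.5 = 69.0000; (r_i+r_j)·cross = 19·69.0000 = 1311.0000
edge 4: (6.5,11.5)→(3.5,9)  cross = 6.5·9 − 3.5·11.5 = 18.2500; (r_i+r_j)·cross = 10·18.2500 = 182.5000
Σcross = 133.0000 → A = |Σcross|/2 = 66.5000 mm²
Σ(r_i+r_j)·cross = 4442.5000 → first moment M = |Σ|/6 = 740.4167
R_c = M/A = 740.4167/66.5000 = 11.1341 mm
θ = 88° = 1.535890 rad
V = θ·R_c·A = 1.535890·11.1341·66.5000 = 1137.198 mm³

Volume = 1137.198 mm³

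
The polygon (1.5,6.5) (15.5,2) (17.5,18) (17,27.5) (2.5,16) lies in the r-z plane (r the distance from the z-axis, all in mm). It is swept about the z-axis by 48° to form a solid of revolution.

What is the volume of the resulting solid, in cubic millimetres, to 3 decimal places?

Profile (r,z), 5 vertices: (1.5,6.5) (15.5,2) (17.5,18) (17,27.5) (2.5,16)
edge 0: (1.5,6.5)→(15.5,2)  cross = 1.5·2 − 15.5·6.5 = -97.7500; (r_i+r_j)·cross = 17·-97.7500 = -1661.7500
edge 1: (15.5,2)→(17.5,18)  cross = 15.5·18 − 17.5·2 = 244.0000; (r_i+r_j)·cross = 33·244.0000 = 8052.0000
edge 2: (17.5,18)→(17,27.5)  cross = 17.5·27.5 − 17·18 = 175.2500; (r_i+r_j)·cross = 34.5·175.2500 = 6046.1250
edge 3: (17,27.5)→(2.5,16)  cross = 17·16 − 2.5·27.5 = 203.2500; (r_i+r_j)·cross = 19.5·203.2500 = 3963.3750
edge 4: (2.5,16)→(1.5,6.5)  cross = 2.5·6.5 − 1.5·16 = -7.7500; (r_i+r_j)·cross = 4·-7.7500 = -31.0000
Σcross = 517.0000 → A = |Σcross|/2 = 258.5000 mm²
Σ(r_i+r_j)·cross = 16368.7500 → first moment M = |Σ|/6 = 2728.1250
R_c = M/A = 2728.1250/258.5000 = 10.5537 mm
θ = 48° = 0.837758 rad
V = θ·R_c·A = 0.837758·10.5537·258.5000 = 2285.509 mm³

Volume = 2285.509 mm³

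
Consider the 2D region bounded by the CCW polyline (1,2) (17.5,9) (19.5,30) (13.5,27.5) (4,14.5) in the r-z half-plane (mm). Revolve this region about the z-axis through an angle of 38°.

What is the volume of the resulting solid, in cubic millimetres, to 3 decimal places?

Profile (r,z), 5 vertices: (1,2) (17.5,9) (19.5,30) (13.5,27.5) (4,14.5)
edge 0: (1,2)→(17.5,9)  cross = 1·9 − 17.5·2 = -26.0000; (r_i+r_j)·cross = 18.5·-26.0000 = -481.0000
edge 1: (17.5,9)→(19.5,30)  cross = 17.5·30 − 19.5·9 = 349.5000; (r_i+r_j)·cross = 37·349.5000 = 12931.5000
edge 2: (19.5,30)→(13.5,27.5)  cross = 19.5·27.5 − 13.5·30 = 131.2500; (r_i+r_j)·cross = 33·131.2500 = 4331.2500
edge 3: (13.5,27.5)→(4,14.5)  cross = 13.5·14.5 − 4·27.5 = 85.7500; (r_i+r_j)·cross = 17.5·85.7500 = 1500.6250
edge 4: (4,14.5)→(1,2)  cross = 4·2 − 1·14.5 = -6.5000; (r_i+r_j)·cross = 5·-6.5000 = -32.5000
Σcross = 534.0000 → A = |Σcross|/2 = 267.0000 mm²
Σ(r_i+r_j)·cross = 18249.8750 → first moment M = |Σ|/6 = 3041.6458
R_c = M/A = 3041.6458/267.0000 = 11.3919 mm
θ = 38° = 0.663225 rad
V = θ·R_c·A = 0.663225·11.3919·267.0000 = 2017.296 mm³

Volume = 2017.296 mm³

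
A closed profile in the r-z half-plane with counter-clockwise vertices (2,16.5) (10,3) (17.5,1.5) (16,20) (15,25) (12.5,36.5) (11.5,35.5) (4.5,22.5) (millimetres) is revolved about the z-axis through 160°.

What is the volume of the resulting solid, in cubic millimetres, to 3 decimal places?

Volume = 9259.263 mm³

Profile (r,z), 8 vertices: (2,16.5) (10,3) (17.5,1.5) (16,20) (15,25) (12.5,36.5) (11.5,35.5) (4.5,22.5)
edge 0: (2,16.5)→(10,3)  cross = 2·3 − 10·16.5 = -159.0000; (r_i+r_j)·cross = 12·-159.0000 = -1908.0000
edge 1: (10,3)→(17.5,1.5)  cross = 10·1.5 − 17.5·3 = -37.5000; (r_i+r_j)·cross = 27.5·-37.5000 = -1031.2500
edge 2: (17.5,1.5)→(16,20)  cross = 17.5·20 − 16·1.5 = 326.0000; (r_i+r_j)·cross = 33.5·326.0000 = 10921.0000
edge 3: (16,20)→(15,25)  cross = 16·25 − 15·20 = 100.0000; (r_i+r_j)·cross = 31·100.0000 = 3100.0000
edge 4: (15,25)→(12.5,36.5)  cross = 15·36.5 − 12.5·25 = 235.0000; (r_i+r_j)·cross = 27.5·235.0000 = 6462.5000
edge 5: (12.5,36.5)→(11.5,35.5)  cross = 12.5·35.5 − 11.5·36.5 = 24.0000; (r_i+r_j)·cross = 24·24.0000 = 576.0000
edge 6: (11.5,35.5)→(4.5,22.5)  cross = 11.5·22.5 − 4.5·35.5 = 99.0000; (r_i+r_j)·cross = 16·99.0000 = 1584.0000
edge 7: (4.5,22.5)→(2,16.5)  cross = 4.5·16.5 − 2·22.5 = 29.2500; (r_i+r_j)·cross = 6.5·29.2500 = 190.1250
Σcross = 616.7500 → A = |Σcross|/2 = 308.3750 mm²
Σ(r_i+r_j)·cross = 19894.3750 → first moment M = |Σ|/6 = 3315.7292
R_c = M/A = 3315.7292/308.3750 = 10.7523 mm
θ = 160° = 2.792527 rad
V = θ·R_c·A = 2.792527·10.7523·308.3750 = 9259.263 mm³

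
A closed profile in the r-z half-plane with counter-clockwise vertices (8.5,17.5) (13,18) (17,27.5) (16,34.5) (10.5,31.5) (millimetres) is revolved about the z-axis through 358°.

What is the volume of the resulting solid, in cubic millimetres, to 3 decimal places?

Profile (r,z), 5 vertices: (8.5,17.5) (13,18) (17,27.5) (16,34.5) (10.5,31.5)
edge 0: (8.5,17.5)→(13,18)  cross = 8.5·18 − 13·17.5 = -74.5000; (r_i+r_j)·cross = 21.5·-74.5000 = -1601.7500
edge 1: (13,18)→(17,27.5)  cross = 13·27.5 − 17·18 = 51.5000; (r_i+r_j)·cross = 30·51.5000 = 1545.0000
edge 2: (17,27.5)→(16,34.5)  cross = 17·34.5 − 16·27.5 = 146.5000; (r_i+r_j)·cross = 33·146.5000 = 4834.5000
edge 3: (16,34.5)→(10.5,31.5)  cross = 16·31.5 − 10.5·34.5 = 141.7500; (r_i+r_j)·cross = 26.5·141.7500 = 3756.3750
edge 4: (10.5,31.5)→(8.5,17.5)  cross = 10.5·17.5 − 8.5·31.5 = -84.0000; (r_i+r_j)·cross = 19·-84.0000 = -1596.0000
Σcross = 181.2500 → A = |Σcross|/2 = 90.6250 mm²
Σ(r_i+r_j)·cross = 6938.1250 → first moment M = |Σ|/6 = 1156.3542
R_c = M/A = 1156.3542/90.6250 = 12.7598 mm
θ = 358° = 6.248279 rad
V = θ·R_c·A = 6.248279·12.7598·90.6250 = 7225.223 mm³

Volume = 7225.223 mm³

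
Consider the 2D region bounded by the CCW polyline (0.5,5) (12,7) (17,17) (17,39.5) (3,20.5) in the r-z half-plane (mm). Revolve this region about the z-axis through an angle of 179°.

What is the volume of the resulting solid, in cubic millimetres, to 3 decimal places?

Volume = 10091.165 mm³

Profile (r,z), 5 vertices: (0.5,5) (12,7) (17,17) (17,39.5) (3,20.5)
edge 0: (0.5,5)→(12,7)  cross = 0.5·7 − 12·5 = -56.5000; (r_i+r_j)·cross = 12.5·-56.5000 = -706.2500
edge 1: (12,7)→(17,17)  cross = 12·17 − 17·7 = 85.0000; (r_i+r_j)·cross = 29·85.0000 = 2465.0000
edge 2: (17,17)→(17,39.5)  cross = 17·39.5 − 17·17 = 382.5000; (r_i+r_j)·cross = 34·382.5000 = 13005.0000
edge 3: (17,39.5)→(3,20.5)  cross = 17·20.5 − 3·39.5 = 230.0000; (r_i+r_j)·cross = 20·230.0000 = 4600.0000
edge 4: (3,20.5)→(0.5,5)  cross = 3·5 − 0.5·20.5 = 4.7500; (r_i+r_j)·cross = 3.5·4.7500 = 16.6250
Σcross = 645.7500 → A = |Σcross|/2 = 322.8750 mm²
Σ(r_i+r_j)·cross = 19380.3750 → first moment M = |Σ|/6 = 3230.0625
R_c = M/A = 3230.0625/322.8750 = 10.0041 mm
θ = 179° = 3.124139 rad
V = θ·R_c·A = 3.124139·10.0041·322.8750 = 10091.165 mm³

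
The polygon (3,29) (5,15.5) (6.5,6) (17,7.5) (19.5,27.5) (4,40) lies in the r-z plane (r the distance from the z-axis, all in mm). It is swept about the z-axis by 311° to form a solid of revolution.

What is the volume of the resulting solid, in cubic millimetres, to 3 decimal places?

Volume = 22245.307 mm³

Profile (r,z), 6 vertices: (3,29) (5,15.5) (6.5,6) (17,7.5) (19.5,27.5) (4,40)
edge 0: (3,29)→(5,15.5)  cross = 3·15.5 − 5·29 = -98.5000; (r_i+r_j)·cross = 8·-98.5000 = -788.0000
edge 1: (5,15.5)→(6.5,6)  cross = 5·6 − 6.5·15.5 = -70.7500; (r_i+r_j)·cross = 11.5·-70.7500 = -813.6250
edge 2: (6.5,6)→(17,7.5)  cross = 6.5·7.5 − 17·6 = -53.2500; (r_i+r_j)·cross = 23.5·-53.2500 = -1251.3750
edge 3: (17,7.5)→(19.5,27.5)  cross = 17·27.5 − 19.5·7.5 = 321.2500; (r_i+r_j)·cross = 36.5·321.2500 = 11725.6250
edge 4: (19.5,27.5)→(4,40)  cross = 19.5·40 − 4·27.5 = 670.0000; (r_i+r_j)·cross = 23.5·670.0000 = 15745.0000
edge 5: (4,40)→(3,29)  cross = 4·29 − 3·40 = -4.0000; (r_i+r_j)·cross = 7·-4.0000 = -28.0000
Σcross = 764.7500 → A = |Σcross|/2 = 382.3750 mm²
Σ(r_i+r_j)·cross = 24589.6250 → first moment M = |Σ|/6 = 4098.2708
R_c = M/A = 4098.2708/382.3750 = 10.7179 mm
θ = 311° = 5.427974 rad
V = θ·R_c·A = 5.427974·10.7179·382.3750 = 22245.307 mm³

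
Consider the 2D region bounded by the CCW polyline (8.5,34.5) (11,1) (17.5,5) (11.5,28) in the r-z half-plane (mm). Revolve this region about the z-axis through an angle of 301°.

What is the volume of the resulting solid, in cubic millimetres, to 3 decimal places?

Profile (r,z), 4 vertices: (8.5,34.5) (11,1) (17.5,5) (11.5,28)
edge 0: (8.5,34.5)→(11,1)  cross = 8.5·1 − 11·34.5 = -371.0000; (r_i+r_j)·cross = 19.5·-371.0000 = -7234.5000
edge 1: (11,1)→(17.5,5)  cross = 11·5 − 17.5·1 = 37.5000; (r_i+r_j)·cross = 28.5·37.5000 = 1068.7500
edge 2: (17.5,5)→(11.5,28)  cross = 17.5·28 − 11.5·5 = 432.5000; (r_i+r_j)·cross = 29·432.5000 = 12542.5000
edge 3: (11.5,28)→(8.5,34.5)  cross = 11.5·34.5 − 8.5·28 = 158.7500; (r_i+r_j)·cross = 20·158.7500 = 3175.0000
Σcross = 257.7500 → A = |Σcross|/2 = 128.8750 mm²
Σ(r_i+r_j)·cross = 9551.7500 → first moment M = |Σ|/6 = 1591.9583
R_c = M/A = 1591.9583/128.8750 = 12.3527 mm
θ = 301° = 5.253441 rad
V = θ·R_c·A = 5.253441·12.3527·128.8750 = 8363.259 mm³

Volume = 8363.259 mm³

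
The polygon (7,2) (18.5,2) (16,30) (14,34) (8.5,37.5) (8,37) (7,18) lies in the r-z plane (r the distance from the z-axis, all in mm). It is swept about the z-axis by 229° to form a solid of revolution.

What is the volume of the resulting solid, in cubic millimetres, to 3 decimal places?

Volume = 15609.685 mm³

Profile (r,z), 7 vertices: (7,2) (18.5,2) (16,30) (14,34) (8.5,37.5) (8,37) (7,18)
edge 0: (7,2)→(18.5,2)  cross = 7·2 − 18.5·2 = -23.0000; (r_i+r_j)·cross = 25.5·-23.0000 = -586.5000
edge 1: (18.5,2)→(16,30)  cross = 18.5·30 − 16·2 = 523.0000; (r_i+r_j)·cross = 34.5·523.0000 = 18043.5000
edge 2: (16,30)→(14,34)  cross = 16·34 − 14·30 = 124.0000; (r_i+r_j)·cross = 30·124.0000 = 3720.0000
edge 3: (14,34)→(8.5,37.5)  cross = 14·37.5 − 8.5·34 = 236.0000; (r_i+r_j)·cross = 22.5·236.0000 = 5310.0000
edge 4: (8.5,37.5)→(8,37)  cross = 8.5·37 − 8·37.5 = 14.5000; (r_i+r_j)·cross = 16.5·14.5000 = 239.2500
edge 5: (8,37)→(7,18)  cross = 8·18 − 7·37 = -115.0000; (r_i+r_j)·cross = 15·-115.0000 = -1725.0000
edge 6: (7,18)→(7,2)  cross = 7·2 − 7·18 = -112.0000; (r_i+r_j)·cross = 14·-112.0000 = -1568.0000
Σcross = 647.5000 → A = |Σcross|/2 = 323.7500 mm²
Σ(r_i+r_j)·cross = 23433.2500 → first moment M = |Σ|/6 = 3905.5417
R_c = M/A = 3905.5417/323.7500 = 12.0634 mm
θ = 229° = 3.996804 rad
V = θ·R_c·A = 3.996804·12.0634·323.7500 = 15609.685 mm³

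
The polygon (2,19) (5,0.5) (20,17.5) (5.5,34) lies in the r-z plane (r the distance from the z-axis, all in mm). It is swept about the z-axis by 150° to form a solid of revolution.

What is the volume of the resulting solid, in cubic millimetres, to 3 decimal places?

Profile (r,z), 4 vertices: (2,19) (5,0.5) (20,17.5) (5.5,34)
edge 0: (2,19)→(5,0.5)  cross = 2·0.5 − 5·19 = -94.0000; (r_i+r_j)·cross = 7·-94.0000 = -658.0000
edge 1: (5,0.5)→(20,17.5)  cross = 5·17.5 − 20·0.5 = 77.5000; (r_i+r_j)·cross = 25·77.5000 = 1937.5000
edge 2: (20,17.5)→(5.5,34)  cross = 20·34 − 5.5·17.5 = 583.7500; (r_i+r_j)·cross = 25.5·583.7500 = 14885.6250
edge 3: (5.5,34)→(2,19)  cross = 5.5·19 − 2·34 = 36.5000; (r_i+r_j)·cross = 7.5·36.5000 = 273.7500
Σcross = 603.7500 → A = |Σcross|/2 = 301.8750 mm²
Σ(r_i+r_j)·cross = 16438.8750 → first moment M = |Σ|/6 = 2739.8125
R_c = M/A = 2739.8125/301.8750 = 9.0760 mm
θ = 150° = 2.617994 rad
V = θ·R_c·A = 2.617994·9.0760·301.8750 = 7172.812 mm³

Volume = 7172.812 mm³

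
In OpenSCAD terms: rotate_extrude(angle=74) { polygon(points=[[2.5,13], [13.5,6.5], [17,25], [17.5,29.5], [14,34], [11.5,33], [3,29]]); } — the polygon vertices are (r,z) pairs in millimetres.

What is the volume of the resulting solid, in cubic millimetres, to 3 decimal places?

Volume = 3733.207 mm³

Profile (r,z), 7 vertices: (2.5,13) (13.5,6.5) (17,25) (17.5,29.5) (14,34) (11.5,33) (3,29)
edge 0: (2.5,13)→(13.5,6.5)  cross = 2.5·6.5 − 13.5·13 = -159.2500; (r_i+r_j)·cross = 16·-159.2500 = -2548.0000
edge 1: (13.5,6.5)→(17,25)  cross = 13.5·25 − 17·6.5 = 227.0000; (r_i+r_j)·cross = 30.5·227.0000 = 6923.5000
edge 2: (17,25)→(17.5,29.5)  cross = 17·29.5 − 17.5·25 = 64.0000; (r_i+r_j)·cross = 34.5·64.0000 = 2208.0000
edge 3: (17.5,29.5)→(14,34)  cross = 17.5·34 − 14·29.5 = 182.0000; (r_i+r_j)·cross = 31.5·182.0000 = 5733.0000
edge 4: (14,34)→(11.5,33)  cross = 14·33 − 11.5·34 = 71.0000; (r_i+r_j)·cross = 25.5·71.0000 = 1810.5000
edge 5: (11.5,33)→(3,29)  cross = 11.5·29 − 3·33 = 234.5000; (r_i+r_j)·cross = 14.5·234.5000 = 3400.2500
edge 6: (3,29)→(2.5,13)  cross = 3·13 − 2.5·29 = -33.5000; (r_i+r_j)·cross = 5.5·-33.5000 = -184.2500
Σcross = 585.7500 → A = |Σcross|/2 = 292.8750 mm²
Σ(r_i+r_j)·cross = 17343.0000 → first moment M = |Σ|/6 = 2890.5000
R_c = M/A = 2890.5000/292.8750 = 9.8694 mm
θ = 74° = 1.291544 rad
V = θ·R_c·A = 1.291544·9.8694·292.8750 = 3733.207 mm³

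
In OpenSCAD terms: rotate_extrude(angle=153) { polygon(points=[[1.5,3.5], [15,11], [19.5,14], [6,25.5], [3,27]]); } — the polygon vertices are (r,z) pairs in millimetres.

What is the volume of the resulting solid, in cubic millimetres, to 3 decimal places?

Profile (r,z), 5 vertices: (1.5,3.5) (15,11) (19.5,14) (6,25.5) (3,27)
edge 0: (1.5,3.5)→(15,11)  cross = 1.5·11 − 15·3.5 = -36.0000; (r_i+r_j)·cross = 16.5·-36.0000 = -594.0000
edge 1: (15,11)→(19.5,14)  cross = 15·14 − 19.5·11 = -4.5000; (r_i+r_j)·cross = 34.5·-4.5000 = -155.2500
edge 2: (19.5,14)→(6,25.5)  cross = 19.5·25.5 − 6·14 = 413.2500; (r_i+r_j)·cross = 25.5·413.2500 = 10537.8750
edge 3: (6,25.5)→(3,27)  cross = 6·27 − 3·25.5 = 85.5000; (r_i+r_j)·cross = 9·85.5000 = 769.5000
edge 4: (3,27)→(1.5,3.5)  cross = 3·3.5 − 1.5·27 = -30.0000; (r_i+r_j)·cross = 4.5·-30.0000 = -135.0000
Σcross = 428.2500 → A = |Σcross|/2 = 214.1250 mm²
Σ(r_i+r_j)·cross = 10423.1250 → first moment M = |Σ|/6 = 1737.1875
R_c = M/A = 1737.1875/214.1250 = 8.1130 mm
θ = 153° = 2.670354 rad
V = θ·R_c·A = 2.670354·8.1130·214.1250 = 4638.905 mm³

Volume = 4638.905 mm³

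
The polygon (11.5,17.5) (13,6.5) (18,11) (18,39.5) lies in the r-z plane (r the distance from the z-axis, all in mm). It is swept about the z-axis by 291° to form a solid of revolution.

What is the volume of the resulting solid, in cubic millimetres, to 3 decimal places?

Volume = 9670.029 mm³

Profile (r,z), 4 vertices: (11.5,17.5) (13,6.5) (18,11) (18,39.5)
edge 0: (11.5,17.5)→(13,6.5)  cross = 11.5·6.5 − 13·17.5 = -152.7500; (r_i+r_j)·cross = 24.5·-152.7500 = -3742.3750
edge 1: (13,6.5)→(18,11)  cross = 13·11 − 18·6.5 = 26.0000; (r_i+r_j)·cross = 31·26.0000 = 806.0000
edge 2: (18,11)→(18,39.5)  cross = 18·39.5 − 18·11 = 513.0000; (r_i+r_j)·cross = 36·513.0000 = 18468.0000
edge 3: (18,39.5)→(11.5,17.5)  cross = 18·17.5 − 11.5·39.5 = -139.2500; (r_i+r_j)·cross = 29.5·-139.2500 = -4107.8750
Σcross = 247.0000 → A = |Σcross|/2 = 123.5000 mm²
Σ(r_i+r_j)·cross = 11423.7500 → first moment M = |Σ|/6 = 1903.9583
R_c = M/A = 1903.9583/123.5000 = 15.4167 mm
θ = 291° = 5.078908 rad
V = θ·R_c·A = 5.078908·15.4167·123.5000 = 9670.029 mm³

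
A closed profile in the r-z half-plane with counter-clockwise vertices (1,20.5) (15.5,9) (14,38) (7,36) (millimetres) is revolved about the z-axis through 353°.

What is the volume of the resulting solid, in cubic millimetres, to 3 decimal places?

Volume = 14809.148 mm³

Profile (r,z), 4 vertices: (1,20.5) (15.5,9) (14,38) (7,36)
edge 0: (1,20.5)→(15.5,9)  cross = 1·9 − 15.5·20.5 = -308.7500; (r_i+r_j)·cross = 16.5·-308.7500 = -5094.3750
edge 1: (15.5,9)→(14,38)  cross = 15.5·38 − 14·9 = 463.0000; (r_i+r_j)·cross = 29.5·463.0000 = 13658.5000
edge 2: (14,38)→(7,36)  cross = 14·36 − 7·38 = 238.0000; (r_i+r_j)·cross = 21·238.0000 = 4998.0000
edge 3: (7,36)→(1,20.5)  cross = 7·20.5 − 1·36 = 107.5000; (r_i+r_j)·cross = 8·107.5000 = 860.0000
Σcross = 499.7500 → A = |Σcross|/2 = 249.8750 mm²
Σ(r_i+r_j)·cross = 14422.1250 → first moment M = |Σ|/6 = 2403.6875
R_c = M/A = 2403.6875/249.8750 = 9.6196 mm
θ = 353° = 6.161012 rad
V = θ·R_c·A = 6.161012·9.6196·249.8750 = 14809.148 mm³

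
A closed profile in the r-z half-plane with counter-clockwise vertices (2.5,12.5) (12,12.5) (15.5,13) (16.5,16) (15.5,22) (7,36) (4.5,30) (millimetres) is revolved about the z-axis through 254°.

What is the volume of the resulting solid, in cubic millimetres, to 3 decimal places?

Volume = 8498.876 mm³

Profile (r,z), 7 vertices: (2.5,12.5) (12,12.5) (15.5,13) (16.5,16) (15.5,22) (7,36) (4.5,30)
edge 0: (2.5,12.5)→(12,12.5)  cross = 2.5·12.5 − 12·12.5 = -118.7500; (r_i+r_j)·cross = 14.5·-118.7500 = -1721.8750
edge 1: (12,12.5)→(15.5,13)  cross = 12·13 − 15.5·12.5 = -37.7500; (r_i+r_j)·cross = 27.5·-37.7500 = -1038.1250
edge 2: (15.5,13)→(16.5,16)  cross = 15.5·16 − 16.5·13 = 33.5000; (r_i+r_j)·cross = 32·33.5000 = 1072.0000
edge 3: (16.5,16)→(15.5,22)  cross = 16.5·22 − 15.5·16 = 115.0000; (r_i+r_j)·cross = 32·115.0000 = 3680.0000
edge 4: (15.5,22)→(7,36)  cross = 15.5·36 − 7·22 = 404.0000; (r_i+r_j)·cross = 22.5·404.0000 = 9090.0000
edge 5: (7,36)→(4.5,30)  cross = 7·30 − 4.5·36 = 48.0000; (r_i+r_j)·cross = 11.5·48.0000 = 552.0000
edge 6: (4.5,30)→(2.5,12.5)  cross = 4.5·12.5 − 2.5·30 = -18.7500; (r_i+r_j)·cross = 7·-18.7500 = -131.2500
Σcross = 425.2500 → A = |Σcross|/2 = 212.6250 mm²
Σ(r_i+r_j)·cross = 11502.7500 → first moment M = |Σ|/6 = 1917.1250
R_c = M/A = 1917.1250/212.6250 = 9.0165 mm
θ = 254° = 4.433136 rad
V = θ·R_c·A = 4.433136·9.0165·212.6250 = 8498.876 mm³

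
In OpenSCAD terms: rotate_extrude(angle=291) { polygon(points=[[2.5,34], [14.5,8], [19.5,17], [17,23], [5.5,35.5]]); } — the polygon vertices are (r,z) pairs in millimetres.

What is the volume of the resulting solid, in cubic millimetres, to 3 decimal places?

Volume = 10476.306 mm³

Profile (r,z), 5 vertices: (2.5,34) (14.5,8) (19.5,17) (17,23) (5.5,35.5)
edge 0: (2.5,34)→(14.5,8)  cross = 2.5·8 − 14.5·34 = -473.0000; (r_i+r_j)·cross = 17·-473.0000 = -8041.0000
edge 1: (14.5,8)→(19.5,17)  cross = 14.5·17 − 19.5·8 = 90.5000; (r_i+r_j)·cross = 34·90.5000 = 3077.0000
edge 2: (19.5,17)→(17,23)  cross = 19.5·23 − 17·17 = 159.5000; (r_i+r_j)·cross = 36.5·159.5000 = 5821.7500
edge 3: (17,23)→(5.5,35.5)  cross = 17·35.5 − 5.5·23 = 477.0000; (r_i+r_j)·cross = 22.5·477.0000 = 10732.5000
edge 4: (5.5,35.5)→(2.5,34)  cross = 5.5·34 − 2.5·35.5 = 98.2500; (r_i+r_j)·cross = 8·98.2500 = 786.0000
Σcross = 352.2500 → A = |Σcross|/2 = 176.1250 mm²
Σ(r_i+r_j)·cross = 12376.2500 → first moment M = |Σ|/6 = 2062.7083
R_c = M/A = 2062.7083/176.1250 = 11.7116 mm
θ = 291° = 5.078908 rad
V = θ·R_c·A = 5.078908·11.7116·176.1250 = 10476.306 mm³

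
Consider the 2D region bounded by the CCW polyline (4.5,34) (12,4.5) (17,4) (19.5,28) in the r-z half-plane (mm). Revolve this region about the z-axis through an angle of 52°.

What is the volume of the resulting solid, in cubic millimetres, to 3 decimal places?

Profile (r,z), 4 vertices: (4.5,34) (12,4.5) (17,4) (19.5,28)
edge 0: (4.5,34)→(12,4.5)  cross = 4.5·4.5 − 12·34 = -387.7500; (r_i+r_j)·cross = 16.5·-387.7500 = -6397.8750
edge 1: (12,4.5)→(17,4)  cross = 12·4 − 17·4.5 = -28.5000; (r_i+r_j)·cross = 29·-28.5000 = -826.5000
edge 2: (17,4)→(19.5,28)  cross = 17·28 − 19.5·4 = 398.0000; (r_i+r_j)·cross = 36.5·398.0000 = 14527.0000
edge 3: (19.5,28)→(4.5,34)  cross = 19.5·34 − 4.5·28 = 537.0000; (r_i+r_j)·cross = 24·537.0000 = 12888.0000
Σcross = 518.7500 → A = |Σcross|/2 = 259.3750 mm²
Σ(r_i+r_j)·cross = 20190.6250 → first moment M = |Σ|/6 = 3365.1042
R_c = M/A = 3365.1042/259.3750 = 12.9739 mm
θ = 52° = 0.907571 rad
V = θ·R_c·A = 0.907571·12.9739·259.3750 = 3054.072 mm³

Volume = 3054.072 mm³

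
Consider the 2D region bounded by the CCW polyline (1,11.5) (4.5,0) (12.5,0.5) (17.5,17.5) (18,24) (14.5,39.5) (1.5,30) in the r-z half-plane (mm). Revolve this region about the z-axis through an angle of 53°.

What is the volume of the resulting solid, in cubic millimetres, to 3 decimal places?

Profile (r,z), 7 vertices: (1,11.5) (4.5,0) (12.5,0.5) (17.5,17.5) (18,24) (14.5,39.5) (1.5,30)
edge 0: (1,11.5)→(4.5,0)  cross = 1·0 − 4.5·11.5 = -51.7500; (r_i+r_j)·cross = 5.5·-51.7500 = -284.6250
edge 1: (4.5,0)→(12.5,0.5)  cross = 4.5·0.5 − 12.5·0 = 2.2500; (r_i+r_j)·cross = 17·2.2500 = 38.2500
edge 2: (12.5,0.5)→(17.5,17.5)  cross = 12.5·17.5 − 17.5·0.5 = 210.0000; (r_i+r_j)·cross = 30·210.0000 = 6300.0000
edge 3: (17.5,17.5)→(18,24)  cross = 17.5·24 − 18·17.5 = 105.0000; (r_i+r_j)·cross = 35.5·105.0000 = 3727.5000
edge 4: (18,24)→(14.5,39.5)  cross = 18·39.5 − 14.5·24 = 363.0000; (r_i+r_j)·cross = 32.5·363.0000 = 11797.5000
edge 5: (14.5,39.5)→(1.5,30)  cross = 14.5·30 − 1.5·39.5 = 375.7500; (r_i+r_j)·cross = 16·375.7500 = 6012.0000
edge 6: (1.5,30)→(1,11.5)  cross = 1.5·11.5 − 1·30 = -12.7500; (r_i+r_j)·cross = 2.5·-12.7500 = -31.8750
Σcross = 991.5000 → A = |Σcross|/2 = 495.7500 mm²
Σ(r_i+r_j)·cross = 27558.7500 → first moment M = |Σ|/6 = 4593.1250
R_c = M/A = 4593.1250/495.7500 = 9.2650 mm
θ = 53° = 0.925025 rad
V = θ·R_c·A = 0.925025·9.2650·495.7500 = 4248.753 mm³

Volume = 4248.753 mm³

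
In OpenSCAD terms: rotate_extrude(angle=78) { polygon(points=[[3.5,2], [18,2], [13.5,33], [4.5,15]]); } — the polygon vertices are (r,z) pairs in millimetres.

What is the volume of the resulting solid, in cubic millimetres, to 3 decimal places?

Volume = 4052.532 mm³

Profile (r,z), 4 vertices: (3.5,2) (18,2) (13.5,33) (4.5,15)
edge 0: (3.5,2)→(18,2)  cross = 3.5·2 − 18·2 = -29.0000; (r_i+r_j)·cross = 21.5·-29.0000 = -623.5000
edge 1: (18,2)→(13.5,33)  cross = 18·33 − 13.5·2 = 567.0000; (r_i+r_j)·cross = 31.5·567.0000 = 17860.5000
edge 2: (13.5,33)→(4.5,15)  cross = 13.5·15 − 4.5·33 = 54.0000; (r_i+r_j)·cross = 18·54.0000 = 972.0000
edge 3: (4.5,15)→(3.5,2)  cross = 4.5·2 − 3.5·15 = -43.5000; (r_i+r_j)·cross = 8·-43.5000 = -348.0000
Σcross = 548.5000 → A = |Σcross|/2 = 274.2500 mm²
Σ(r_i+r_j)·cross = 17861.0000 → first moment M = |Σ|/6 = 2976.8333
R_c = M/A = 2976.8333/274.2500 = 10.8545 mm
θ = 78° = 1.361357 rad
V = θ·R_c·A = 1.361357·10.8545·274.2500 = 4052.532 mm³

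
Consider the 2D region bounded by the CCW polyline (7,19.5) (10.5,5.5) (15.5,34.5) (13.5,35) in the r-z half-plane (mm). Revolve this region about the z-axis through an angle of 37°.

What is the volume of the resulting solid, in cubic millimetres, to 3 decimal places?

Profile (r,z), 4 vertices: (7,19.5) (10.5,5.5) (15.5,34.5) (13.5,35)
edge 0: (7,19.5)→(10.5,5.5)  cross = 7·5.5 − 10.5·19.5 = -166.2500; (r_i+r_j)·cross = 17.5·-166.2500 = -2909.3750
edge 1: (10.5,5.5)→(15.5,34.5)  cross = 10.5·34.5 − 15.5·5.5 = 277.0000; (r_i+r_j)·cross = 26·277.0000 = 7202.0000
edge 2: (15.5,34.5)→(13.5,35)  cross = 15.5·35 − 13.5·34.5 = 76.7500; (r_i+r_j)·cross = 29·76.7500 = 2225.7500
edge 3: (13.5,35)→(7,19.5)  cross = 13.5·19.5 − 7·35 = 18.2500; (r_i+r_j)·cross = 20.5·18.2500 = 374.1250
Σcross = 205.7500 → A = |Σcross|/2 = 102.8750 mm²
Σ(r_i+r_j)·cross = 6892.5000 → first moment M = |Σ|/6 = 1148.7500
R_c = M/A = 1148.7500/102.8750 = 11.1665 mm
θ = 37° = 0.645772 rad
V = θ·R_c·A = 0.645772·11.1665·102.8750 = 741.830 mm³

Volume = 741.830 mm³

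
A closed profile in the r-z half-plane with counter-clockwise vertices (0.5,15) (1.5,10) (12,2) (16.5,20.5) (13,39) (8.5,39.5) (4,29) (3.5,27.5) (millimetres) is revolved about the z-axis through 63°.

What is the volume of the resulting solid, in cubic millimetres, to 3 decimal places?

Volume = 3814.640 mm³

Profile (r,z), 8 vertices: (0.5,15) (1.5,10) (12,2) (16.5,20.5) (13,39) (8.5,39.5) (4,29) (3.5,27.5)
edge 0: (0.5,15)→(1.5,10)  cross = 0.5·10 − 1.5·15 = -17.5000; (r_i+r_j)·cross = 2·-17.5000 = -35.0000
edge 1: (1.5,10)→(12,2)  cross = 1.5·2 − 12·10 = -117.0000; (r_i+r_j)·cross = 13.5·-117.0000 = -1579.5000
edge 2: (12,2)→(16.5,20.5)  cross = 12·20.5 − 16.5·2 = 213.0000; (r_i+r_j)·cross = 28.5·213.0000 = 6070.5000
edge 3: (16.5,20.5)→(13,39)  cross = 16.5·39 − 13·20.5 = 377.0000; (r_i+r_j)·cross = 29.5·377.0000 = 11121.5000
edge 4: (13,39)→(8.5,39.5)  cross = 13·39.5 − 8.5·39 = 182.0000; (r_i+r_j)·cross = 21.5·182.0000 = 3913.0000
edge 5: (8.5,39.5)→(4,29)  cross = 8.5·29 − 4·39.5 = 88.5000; (r_i+r_j)·cross = 12.5·88.5000 = 1106.2500
edge 6: (4,29)→(3.5,27.5)  cross = 4·27.5 − 3.5·29 = 8.5000; (r_i+r_j)·cross = 7.5·8.5000 = 63.7500
edge 7: (3.5,27.5)→(0.5,15)  cross = 3.5·15 − 0.5·27.5 = 38.7500; (r_i+r_j)·cross = 4·38.7500 = 155.0000
Σcross = 773.2500 → A = |Σcross|/2 = 386.6250 mm²
Σ(r_i+r_j)·cross = 20815.5000 → first moment M = |Σ|/6 = 3469.2500
R_c = M/A = 3469.2500/386.6250 = 8.9732 mm
θ = 63° = 1.099557 rad
V = θ·R_c·A = 1.099557·8.9732·386.6250 = 3814.640 mm³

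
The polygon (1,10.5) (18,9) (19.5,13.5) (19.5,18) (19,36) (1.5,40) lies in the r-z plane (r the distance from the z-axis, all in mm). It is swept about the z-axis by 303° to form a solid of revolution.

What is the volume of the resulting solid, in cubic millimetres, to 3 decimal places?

Volume = 27152.029 mm³

Profile (r,z), 6 vertices: (1,10.5) (18,9) (19.5,13.5) (19.5,18) (19,36) (1.5,40)
edge 0: (1,10.5)→(18,9)  cross = 1·9 − 18·10.5 = -180.0000; (r_i+r_j)·cross = 19·-180.0000 = -3420.0000
edge 1: (18,9)→(19.5,13.5)  cross = 18·13.5 − 19.5·9 = 67.5000; (r_i+r_j)·cross = 37.5·67.5000 = 2531.2500
edge 2: (19.5,13.5)→(19.5,18)  cross = 19.5·18 − 19.5·13.5 = 87.7500; (r_i+r_j)·cross = 39·87.7500 = 3422.2500
edge 3: (19.5,18)→(19,36)  cross = 19.5·36 − 19·18 = 360.0000; (r_i+r_j)·cross = 38.5·360.0000 = 13860.0000
edge 4: (19,36)→(1.5,40)  cross = 19·40 − 1.5·36 = 706.0000; (r_i+r_j)·cross = 20.5·706.0000 = 14473.0000
edge 5: (1.5,40)→(1,10.5)  cross = 1.5·10.5 − 1·40 = -24.2500; (r_i+r_j)·cross = 2.5·-24.2500 = -60.6250
Σcross = 1017.0000 → A = |Σcross|/2 = 508.5000 mm²
Σ(r_i+r_j)·cross = 30805.8750 → first moment M = |Σ|/6 = 5134.3125
R_c = M/A = 5134.3125/508.5000 = 10.0970 mm
θ = 303° = 5.288348 rad
V = θ·R_c·A = 5.288348·10.0970·508.5000 = 27152.029 mm³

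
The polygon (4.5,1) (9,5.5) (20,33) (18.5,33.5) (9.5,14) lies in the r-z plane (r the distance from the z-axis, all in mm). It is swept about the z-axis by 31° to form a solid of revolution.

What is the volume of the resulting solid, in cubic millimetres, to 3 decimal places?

Volume = 497.621 mm³

Profile (r,z), 5 vertices: (4.5,1) (9,5.5) (20,33) (18.5,33.5) (9.5,14)
edge 0: (4.5,1)→(9,5.5)  cross = 4.5·5.5 − 9·1 = 15.7500; (r_i+r_j)·cross = 13.5·15.7500 = 212.6250
edge 1: (9,5.5)→(20,33)  cross = 9·33 − 20·5.5 = 187.0000; (r_i+r_j)·cross = 29·187.0000 = 5423.0000
edge 2: (20,33)→(18.5,33.5)  cross = 20·33.5 − 18.5·33 = 59.5000; (r_i+r_j)·cross = 38.5·59.5000 = 2290.7500
edge 3: (18.5,33.5)→(9.5,14)  cross = 18.5·14 − 9.5·33.5 = -59.2500; (r_i+r_j)·cross = 28·-59.2500 = -1659.0000
edge 4: (9.5,14)→(4.5,1)  cross = 9.5·1 − 4.5·14 = -53.5000; (r_i+r_j)·cross = 14·-53.5000 = -749.0000
Σcross = 149.5000 → A = |Σcross|/2 = 74.7500 mm²
Σ(r_i+r_j)·cross = 5518.3750 → first moment M = |Σ|/6 = 919.7292
R_c = M/A = 919.7292/74.7500 = 12.3041 mm
θ = 31° = 0.541052 rad
V = θ·R_c·A = 0.541052·12.3041·74.7500 = 497.621 mm³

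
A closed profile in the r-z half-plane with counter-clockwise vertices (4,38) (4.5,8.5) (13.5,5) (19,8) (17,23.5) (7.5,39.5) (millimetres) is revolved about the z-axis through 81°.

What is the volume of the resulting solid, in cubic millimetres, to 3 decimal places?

Volume = 5270.719 mm³

Profile (r,z), 6 vertices: (4,38) (4.5,8.5) (13.5,5) (19,8) (17,23.5) (7.5,39.5)
edge 0: (4,38)→(4.5,8.5)  cross = 4·8.5 − 4.5·38 = -137.0000; (r_i+r_j)·cross = 8.5·-137.0000 = -1164.5000
edge 1: (4.5,8.5)→(13.5,5)  cross = 4.5·5 − 13.5·8.5 = -92.2500; (r_i+r_j)·cross = 18·-92.2500 = -1660.5000
edge 2: (13.5,5)→(19,8)  cross = 13.5·8 − 19·5 = 13.0000; (r_i+r_j)·cross = 32.5·13.0000 = 422.5000
edge 3: (19,8)→(17,23.5)  cross = 19·23.5 − 17·8 = 310.5000; (r_i+r_j)·cross = 36·310.5000 = 11178.0000
edge 4: (17,23.5)→(7.5,39.5)  cross = 17·39.5 − 7.5·23.5 = 495.2500; (r_i+r_j)·cross = 24.5·495.2500 = 12133.6250
edge 5: (7.5,39.5)→(4,38)  cross = 7.5·38 − 4·39.5 = 127.0000; (r_i+r_j)·cross = 11.5·127.0000 = 1460.5000
Σcross = 716.5000 → A = |Σcross|/2 = 358.2500 mm²
Σ(r_i+r_j)·cross = 22369.6250 → first moment M = |Σ|/6 = 3728.2708
R_c = M/A = 3728.2708/358.2500 = 10.4069 mm
θ = 81° = 1.413717 rad
V = θ·R_c·A = 1.413717·10.4069·358.2500 = 5270.719 mm³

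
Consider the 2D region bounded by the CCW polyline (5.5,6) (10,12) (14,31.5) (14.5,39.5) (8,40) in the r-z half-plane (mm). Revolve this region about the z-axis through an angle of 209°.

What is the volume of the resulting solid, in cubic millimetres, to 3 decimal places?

Profile (r,z), 5 vertices: (5.5,6) (10,12) (14,31.5) (14.5,39.5) (8,40)
edge 0: (5.5,6)→(10,12)  cross = 5.5·12 − 10·6 = 6.0000; (r_i+r_j)·cross = 15.5·6.0000 = 93.0000
edge 1: (10,12)→(14,31.5)  cross = 10·31.5 − 14·12 = 147.0000; (r_i+r_j)·cross = 24·147.0000 = 3528.0000
edge 2: (14,31.5)→(14.5,39.5)  cross = 14·39.5 − 14.5·31.5 = 96.2500; (r_i+r_j)·cross = 28.5·96.2500 = 2743.1250
edge 3: (14.5,39.5)→(8,40)  cross = 14.5·40 − 8·39.5 = 264.0000; (r_i+r_j)·cross = 22.5·264.0000 = 5940.0000
edge 4: (8,40)→(5.5,6)  cross = 8·6 − 5.5·40 = -172.0000; (r_i+r_j)·cross = 13.5·-172.0000 = -2322.0000
Σcross = 341.2500 → A = |Σcross|/2 = 170.6250 mm²
Σ(r_i+r_j)·cross = 9982.1250 → first moment M = |Σ|/6 = 1663.6875
R_c = M/A = 1663.6875/170.6250 = 9.7505 mm
θ = 209° = 3.647738 rad
V = θ·R_c·A = 3.647738·9.7505·170.6250 = 6068.696 mm³

Volume = 6068.696 mm³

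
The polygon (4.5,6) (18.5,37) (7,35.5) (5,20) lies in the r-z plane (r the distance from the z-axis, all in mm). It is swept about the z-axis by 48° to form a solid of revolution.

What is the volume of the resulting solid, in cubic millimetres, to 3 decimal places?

Volume = 1451.992 mm³

Profile (r,z), 4 vertices: (4.5,6) (18.5,37) (7,35.5) (5,20)
edge 0: (4.5,6)→(18.5,37)  cross = 4.5·37 − 18.5·6 = 55.5000; (r_i+r_j)·cross = 23·55.5000 = 1276.5000
edge 1: (18.5,37)→(7,35.5)  cross = 18.5·35.5 − 7·37 = 397.7500; (r_i+r_j)·cross = 25.5·397.7500 = 10142.6250
edge 2: (7,35.5)→(5,20)  cross = 7·20 − 5·35.5 = -37.5000; (r_i+r_j)·cross = 12·-37.5000 = -450.0000
edge 3: (5,20)→(4.5,6)  cross = 5·6 − 4.5·20 = -60.0000; (r_i+r_j)·cross = 9.5·-60.0000 = -570.0000
Σcross = 355.7500 → A = |Σcross|/2 = 177.8750 mm²
Σ(r_i+r_j)·cross = 10399.1250 → first moment M = |Σ|/6 = 1733.1875
R_c = M/A = 1733.1875/177.8750 = 9.7439 mm
θ = 48° = 0.837758 rad
V = θ·R_c·A = 0.837758·9.7439·177.8750 = 1451.992 mm³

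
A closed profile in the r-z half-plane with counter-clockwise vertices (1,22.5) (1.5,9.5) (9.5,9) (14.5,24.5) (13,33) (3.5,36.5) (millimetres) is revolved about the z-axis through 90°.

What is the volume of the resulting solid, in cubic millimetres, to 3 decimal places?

Profile (r,z), 6 vertices: (1,22.5) (1.5,9.5) (9.5,9) (14.5,24.5) (13,33) (3.5,36.5)
edge 0: (1,22.5)→(1.5,9.5)  cross = 1·9.5 − 1.5·22.5 = -24.2500; (r_i+r_j)·cross = 2.5·-24.2500 = -60.6250
edge 1: (1.5,9.5)→(9.5,9)  cross = 1.5·9 − 9.5·9.5 = -76.7500; (r_i+r_j)·cross = 11·-76.7500 = -844.2500
edge 2: (9.5,9)→(14.5,24.5)  cross = 9.5·24.5 − 14.5·9 = 102.2500; (r_i+r_j)·cross = 24·102.2500 = 2454.0000
edge 3: (14.5,24.5)→(13,33)  cross = 14.5·33 − 13·24.5 = 160.0000; (r_i+r_j)·cross = 27.5·160.0000 = 4400.0000
edge 4: (13,33)→(3.5,36.5)  cross = 13·36.5 − 3.5·33 = 359.0000; (r_i+r_j)·cross = 16.5·359.0000 = 5923.5000
edge 5: (3.5,36.5)→(1,22.5)  cross = 3.5·22.5 − 1·36.5 = 42.2500; (r_i+r_j)·cross = 4.5·42.2500 = 190.1250
Σcross = 562.5000 → A = |Σcross|/2 = 281.2500 mm²
Σ(r_i+r_j)·cross = 12062.7500 → first moment M = |Σ|/6 = 2010.4583
R_c = M/A = 2010.4583/281.2500 = 7.1483 mm
θ = 90° = 1.570796 rad
V = θ·R_c·A = 1.570796·7.1483·281.2500 = 3158.021 mm³

Volume = 3158.021 mm³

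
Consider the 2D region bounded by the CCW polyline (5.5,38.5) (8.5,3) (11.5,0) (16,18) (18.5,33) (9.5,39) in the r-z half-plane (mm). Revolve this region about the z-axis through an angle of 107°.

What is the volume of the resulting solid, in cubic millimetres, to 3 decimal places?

Profile (r,z), 6 vertices: (5.5,38.5) (8.5,3) (11.5,0) (16,18) (18.5,33) (9.5,39)
edge 0: (5.5,38.5)→(8.5,3)  cross = 5.5·3 − 8.5·38.5 = -310.7500; (r_i+r_j)·cross = 14·-310.7500 = -4350.5000
edge 1: (8.5,3)→(11.5,0)  cross = 8.5·0 − 11.5·3 = -34.5000; (r_i+r_j)·cross = 20·-34.5000 = -690.0000
edge 2: (11.5,0)→(16,18)  cross = 11.5·18 − 16·0 = 207.0000; (r_i+r_j)·cross = 27.5·207.0000 = 5692.5000
edge 3: (16,18)→(18.5,33)  cross = 16·33 − 18.5·18 = 195.0000; (r_i+r_j)·cross = 34.5·195.0000 = 6727.5000
edge 4: (18.5,33)→(9.5,39)  cross = 18.5·39 − 9.5·33 = 408.0000; (r_i+r_j)·cross = 28·408.0000 = 11424.0000
edge 5: (9.5,39)→(5.5,38.5)  cross = 9.5·38.5 − 5.5·39 = 151.2500; (r_i+r_j)·cross = 15·151.2500 = 2268.7500
Σcross = 616.0000 → A = |Σcross|/2 = 308.0000 mm²
Σ(r_i+r_j)·cross = 21072.2500 → first moment M = |Σ|/6 = 3512.0417
R_c = M/A = 3512.0417/308.0000 = 11.4027 mm
θ = 107° = 1.867502 rad
V = θ·R_c·A = 1.867502·11.4027·308.0000 = 6558.746 mm³

Volume = 6558.746 mm³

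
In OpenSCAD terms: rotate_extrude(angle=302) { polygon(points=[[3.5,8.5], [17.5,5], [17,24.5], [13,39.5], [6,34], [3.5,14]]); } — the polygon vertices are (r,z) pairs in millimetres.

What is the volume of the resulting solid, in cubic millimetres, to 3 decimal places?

Volume = 20311.282 mm³

Profile (r,z), 6 vertices: (3.5,8.5) (17.5,5) (17,24.5) (13,39.5) (6,34) (3.5,14)
edge 0: (3.5,8.5)→(17.5,5)  cross = 3.5·5 − 17.5·8.5 = -131.2500; (r_i+r_j)·cross = 21·-131.2500 = -2756.2500
edge 1: (17.5,5)→(17,24.5)  cross = 17.5·24.5 − 17·5 = 343.7500; (r_i+r_j)·cross = 34.5·343.7500 = 11859.3750
edge 2: (17,24.5)→(13,39.5)  cross = 17·39.5 − 13·24.5 = 353.0000; (r_i+r_j)·cross = 30·353.0000 = 10590.0000
edge 3: (13,39.5)→(6,34)  cross = 13·34 − 6·39.5 = 205.0000; (r_i+r_j)·cross = 19·205.0000 = 3895.0000
edge 4: (6,34)→(3.5,14)  cross = 6·14 − 3.5·34 = -35.0000; (r_i+r_j)·cross = 9.5·-35.0000 = -332.5000
edge 5: (3.5,14)→(3.5,8.5)  cross = 3.5·8.5 − 3.5·14 = -19.2500; (r_i+r_j)·cross = 7·-19.2500 = -134.7500
Σcross = 716.2500 → A = |Σcross|/2 = 358.1250 mm²
Σ(r_i+r_j)·cross = 23120.8750 → first moment M = |Σ|/6 = 3853.4792
R_c = M/A = 3853.4792/358.1250 = 10.7602 mm
θ = 302° = 5.270894 rad
V = θ·R_c·A = 5.270894·10.7602·358.1250 = 20311.282 mm³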